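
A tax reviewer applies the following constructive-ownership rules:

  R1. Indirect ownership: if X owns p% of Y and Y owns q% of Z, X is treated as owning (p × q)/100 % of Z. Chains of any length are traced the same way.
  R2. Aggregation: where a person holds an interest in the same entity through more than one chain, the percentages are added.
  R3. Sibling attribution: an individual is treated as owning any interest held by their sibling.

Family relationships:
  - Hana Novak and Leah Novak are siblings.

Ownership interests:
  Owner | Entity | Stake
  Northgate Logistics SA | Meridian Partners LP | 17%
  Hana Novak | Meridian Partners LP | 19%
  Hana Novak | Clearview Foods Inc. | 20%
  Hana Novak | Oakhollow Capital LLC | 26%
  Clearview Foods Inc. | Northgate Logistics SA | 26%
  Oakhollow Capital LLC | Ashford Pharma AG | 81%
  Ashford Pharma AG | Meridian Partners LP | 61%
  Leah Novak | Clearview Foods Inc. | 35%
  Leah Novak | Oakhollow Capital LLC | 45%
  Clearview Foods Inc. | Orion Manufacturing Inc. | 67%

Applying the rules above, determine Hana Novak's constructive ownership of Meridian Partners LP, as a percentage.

By sibling attribution (R3), Hana Novak is treated as also owning Leah Novak's interest in Clearview Foods Inc, giving 20% + 35% = 55%.
By sibling attribution (R3), Hana Novak is treated as also owning Leah Novak's interest in Oakhollow Capital LLC, giving 26% + 45% = 71%.
Chain via Clearview Foods Inc. → Northgate Logistics SA (R1): 55% × 26% × 17% = 2.431% of Meridian Partners LP.
Chain via Oakhollow Capital LLC → Ashford Pharma AG (R1): 71% × 81% × 61% = 35.0811% of Meridian Partners LP.
Direct interest in Meridian Partners LP: 19%.
Aggregating (R2): 2.431% + 35.0811% + 19% = 56.5121%.

56.5121%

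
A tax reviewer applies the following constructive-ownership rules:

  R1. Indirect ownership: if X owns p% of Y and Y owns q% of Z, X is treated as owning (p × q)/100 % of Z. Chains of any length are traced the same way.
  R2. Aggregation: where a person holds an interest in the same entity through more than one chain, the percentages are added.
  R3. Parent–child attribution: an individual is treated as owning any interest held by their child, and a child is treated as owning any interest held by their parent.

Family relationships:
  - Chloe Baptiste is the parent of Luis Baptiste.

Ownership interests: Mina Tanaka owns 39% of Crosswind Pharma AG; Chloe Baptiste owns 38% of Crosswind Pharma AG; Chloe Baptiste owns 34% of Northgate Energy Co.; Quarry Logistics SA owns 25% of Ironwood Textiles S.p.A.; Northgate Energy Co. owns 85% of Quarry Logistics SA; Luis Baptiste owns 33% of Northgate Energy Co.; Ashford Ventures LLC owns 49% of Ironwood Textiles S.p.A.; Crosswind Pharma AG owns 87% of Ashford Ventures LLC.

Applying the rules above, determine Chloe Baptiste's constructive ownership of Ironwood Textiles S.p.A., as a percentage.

30.4369%

By parent–child attribution (R3), Chloe Baptiste is treated as also owning Luis Baptiste's interest in Northgate Energy Co, giving 34% + 33% = 67%.
Chain via Crosswind Pharma AG → Ashford Ventures LLC (R1): 38% × 87% × 49% = 16.1994% of Ironwood Textiles S.p.A.
Chain via Northgate Energy Co. → Quarry Logistics SA (R1): 67% × 85% × 25% = 14.2375% of Ironwood Textiles S.p.A.
Aggregating (R2): 16.1994% + 14.2375% = 30.4369%.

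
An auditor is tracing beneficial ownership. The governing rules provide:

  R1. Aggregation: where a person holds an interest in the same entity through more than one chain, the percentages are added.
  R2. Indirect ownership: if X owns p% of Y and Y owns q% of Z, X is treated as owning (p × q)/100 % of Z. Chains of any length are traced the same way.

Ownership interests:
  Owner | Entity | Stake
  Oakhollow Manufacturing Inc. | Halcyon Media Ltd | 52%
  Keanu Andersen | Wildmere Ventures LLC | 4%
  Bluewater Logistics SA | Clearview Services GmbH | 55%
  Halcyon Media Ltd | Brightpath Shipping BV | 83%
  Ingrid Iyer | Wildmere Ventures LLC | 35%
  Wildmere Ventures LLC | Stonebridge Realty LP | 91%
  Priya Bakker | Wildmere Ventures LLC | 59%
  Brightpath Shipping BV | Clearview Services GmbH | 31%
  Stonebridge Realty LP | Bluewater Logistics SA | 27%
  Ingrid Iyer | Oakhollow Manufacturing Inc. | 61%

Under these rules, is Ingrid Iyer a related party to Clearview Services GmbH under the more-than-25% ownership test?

Chain via Wildmere Ventures LLC → Stonebridge Realty LP → Bluewater Logistics SA (R2): 35% × 91% × 27% × 55% = 4.729725% of Clearview Services GmbH.
Chain via Oakhollow Manufacturing Inc. → Halcyon Media Ltd → Brightpath Shipping BV (R2): 61% × 52% × 83% × 31% = 8.161556% of Clearview Services GmbH.
Aggregating (R1): 4.729725% + 8.161556% = 12.891281%.
12.891281% does not exceed the 25% threshold, so Ingrid is not a related party to Clearview Services GmbH.

No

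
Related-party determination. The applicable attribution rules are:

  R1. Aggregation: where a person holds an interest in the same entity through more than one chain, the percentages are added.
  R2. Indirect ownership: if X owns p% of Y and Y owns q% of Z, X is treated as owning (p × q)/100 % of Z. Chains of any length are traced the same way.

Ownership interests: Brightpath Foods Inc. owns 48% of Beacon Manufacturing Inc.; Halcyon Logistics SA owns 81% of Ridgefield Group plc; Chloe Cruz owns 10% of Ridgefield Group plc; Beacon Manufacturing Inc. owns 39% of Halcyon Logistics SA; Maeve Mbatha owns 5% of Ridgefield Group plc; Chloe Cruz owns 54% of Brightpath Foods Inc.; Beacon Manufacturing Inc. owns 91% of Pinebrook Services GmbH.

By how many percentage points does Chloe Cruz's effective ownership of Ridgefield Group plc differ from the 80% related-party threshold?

Chain via Brightpath Foods Inc. → Beacon Manufacturing Inc. → Halcyon Logistics SA (R2): 54% × 48% × 39% × 81% = 8.188128% of Ridgefield Group plc.
Direct interest in Ridgefield Group plc: 10%.
Aggregating (R1): 8.188128% + 10% = 18.188128%.
18.188128% falls short of the 80% threshold by 61.811872 percentage points.

61.811872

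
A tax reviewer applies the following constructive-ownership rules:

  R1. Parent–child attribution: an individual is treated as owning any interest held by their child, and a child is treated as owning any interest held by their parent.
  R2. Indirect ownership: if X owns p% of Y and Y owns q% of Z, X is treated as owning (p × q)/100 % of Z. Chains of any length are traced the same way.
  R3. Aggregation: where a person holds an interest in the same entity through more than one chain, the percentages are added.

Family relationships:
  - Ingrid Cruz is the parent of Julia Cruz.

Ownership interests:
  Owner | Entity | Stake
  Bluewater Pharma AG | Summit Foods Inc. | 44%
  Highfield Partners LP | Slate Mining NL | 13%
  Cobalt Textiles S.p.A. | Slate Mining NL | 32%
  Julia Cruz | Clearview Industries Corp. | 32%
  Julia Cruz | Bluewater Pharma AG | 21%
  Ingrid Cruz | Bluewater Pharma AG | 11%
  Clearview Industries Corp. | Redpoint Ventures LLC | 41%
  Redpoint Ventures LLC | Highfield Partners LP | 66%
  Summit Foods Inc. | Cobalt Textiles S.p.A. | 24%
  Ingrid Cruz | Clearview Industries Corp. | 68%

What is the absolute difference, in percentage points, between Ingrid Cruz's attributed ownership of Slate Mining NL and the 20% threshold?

15.400856

By parent–child attribution (R1), Ingrid Cruz is treated as also owning Julia Cruz's interest in Clearview Industries Corp, giving 68% + 32% = 100%.
By parent–child attribution (R1), Ingrid Cruz is treated as also owning Julia Cruz's interest in Bluewater Pharma AG, giving 11% + 21% = 32%.
Chain via Clearview Industries Corp. → Redpoint Ventures LLC → Highfield Partners LP (R2): 100% × 41% × 66% × 13% = 3.5178% of Slate Mining NL.
Chain via Bluewater Pharma AG → Summit Foods Inc. → Cobalt Textiles S.p.A. (R2): 32% × 44% × 24% × 32% = 1.081344% of Slate Mining NL.
Aggregating (R3): 3.5178% + 1.081344% = 4.599144%.
4.599144% falls short of the 20% threshold by 15.400856 percentage points.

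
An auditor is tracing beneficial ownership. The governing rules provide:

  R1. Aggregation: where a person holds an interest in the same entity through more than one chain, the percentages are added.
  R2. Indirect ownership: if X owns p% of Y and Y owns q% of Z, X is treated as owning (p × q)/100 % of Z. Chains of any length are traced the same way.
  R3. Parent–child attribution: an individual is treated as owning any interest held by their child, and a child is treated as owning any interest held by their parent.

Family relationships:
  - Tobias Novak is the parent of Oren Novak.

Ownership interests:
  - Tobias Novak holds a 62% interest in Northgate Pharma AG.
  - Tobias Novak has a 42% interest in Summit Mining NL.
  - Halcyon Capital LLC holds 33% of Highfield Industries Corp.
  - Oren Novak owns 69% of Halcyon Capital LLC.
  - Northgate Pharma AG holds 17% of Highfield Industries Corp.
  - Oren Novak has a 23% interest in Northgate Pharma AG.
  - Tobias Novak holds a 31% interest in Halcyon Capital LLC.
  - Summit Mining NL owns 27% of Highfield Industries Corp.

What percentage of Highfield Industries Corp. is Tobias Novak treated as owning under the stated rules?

58.79%

By parent–child attribution (R3), Tobias Novak is treated as also owning Oren Novak's interest in Northgate Pharma AG, giving 62% + 23% = 85%.
By parent–child attribution (R3), Tobias Novak is treated as also owning Oren Novak's interest in Halcyon Capital LLC, giving 31% + 69% = 100%.
Chain via Northgate Pharma AG (R2): 85% × 17% = 14.45% of Highfield Industries Corp.
Chain via Summit Mining NL (R2): 42% × 27% = 11.34% of Highfield Industries Corp.
Chain via Halcyon Capital LLC (R2): 100% × 33% = 33% of Highfield Industries Corp.
Aggregating (R1): 14.45% + 11.34% + 33% = 58.79%.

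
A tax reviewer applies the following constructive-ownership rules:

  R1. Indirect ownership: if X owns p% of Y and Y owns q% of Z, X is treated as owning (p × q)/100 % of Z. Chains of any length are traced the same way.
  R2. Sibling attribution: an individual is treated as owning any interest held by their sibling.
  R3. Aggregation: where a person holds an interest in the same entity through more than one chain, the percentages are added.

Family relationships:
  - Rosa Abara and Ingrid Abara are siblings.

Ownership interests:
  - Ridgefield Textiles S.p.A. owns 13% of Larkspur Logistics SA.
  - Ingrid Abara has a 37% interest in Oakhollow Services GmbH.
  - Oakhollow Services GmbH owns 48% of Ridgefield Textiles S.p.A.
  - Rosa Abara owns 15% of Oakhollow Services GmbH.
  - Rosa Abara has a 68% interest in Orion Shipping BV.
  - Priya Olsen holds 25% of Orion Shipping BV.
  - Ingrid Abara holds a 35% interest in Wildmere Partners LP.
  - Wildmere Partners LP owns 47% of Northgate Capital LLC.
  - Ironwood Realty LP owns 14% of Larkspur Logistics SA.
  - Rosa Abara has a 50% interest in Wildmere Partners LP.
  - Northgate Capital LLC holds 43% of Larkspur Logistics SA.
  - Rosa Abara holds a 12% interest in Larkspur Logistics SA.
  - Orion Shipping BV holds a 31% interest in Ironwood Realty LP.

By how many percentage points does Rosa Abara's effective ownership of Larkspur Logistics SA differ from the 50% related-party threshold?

14.6255

By sibling attribution (R2), Rosa Abara is treated as also owning Ingrid Abara's interest in Wildmere Partners LP, giving 50% + 35% = 85%.
By sibling attribution (R2), Rosa Abara is treated as also owning Ingrid Abara's interest in Oakhollow Services GmbH, giving 15% + 37% = 52%.
Chain via Wildmere Partners LP → Northgate Capital LLC (R1): 85% × 47% × 43% = 17.1785% of Larkspur Logistics SA.
Chain via Orion Shipping BV → Ironwood Realty LP (R1): 68% × 31% × 14% = 2.9512% of Larkspur Logistics SA.
Chain via Oakhollow Services GmbH → Ridgefield Textiles S.p.A. (R1): 52% × 48% × 13% = 3.2448% of Larkspur Logistics SA.
Direct interest in Larkspur Logistics SA: 12%.
Aggregating (R3): 17.1785% + 2.9512% + 3.2448% + 12% = 35.3745%.
35.3745% falls short of the 50% threshold by 14.6255 percentage points.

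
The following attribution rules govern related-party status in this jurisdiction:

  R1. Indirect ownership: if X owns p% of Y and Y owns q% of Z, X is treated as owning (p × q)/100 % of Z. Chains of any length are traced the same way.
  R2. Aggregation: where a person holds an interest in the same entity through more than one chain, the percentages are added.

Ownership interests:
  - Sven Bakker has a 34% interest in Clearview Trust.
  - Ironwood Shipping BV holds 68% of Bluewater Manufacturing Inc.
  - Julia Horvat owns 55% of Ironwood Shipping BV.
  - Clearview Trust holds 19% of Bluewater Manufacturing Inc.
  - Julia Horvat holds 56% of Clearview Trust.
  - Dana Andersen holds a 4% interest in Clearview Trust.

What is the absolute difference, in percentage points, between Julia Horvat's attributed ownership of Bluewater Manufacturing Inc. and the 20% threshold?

Chain via Clearview Trust (R1): 56% × 19% = 10.64% of Bluewater Manufacturing Inc.
Chain via Ironwood Shipping BV (R1): 55% × 68% = 37.4% of Bluewater Manufacturing Inc.
Aggregating (R2): 10.64% + 37.4% = 48.04%.
48.04% exceeds the 20% threshold by 28.04 percentage points.

28.04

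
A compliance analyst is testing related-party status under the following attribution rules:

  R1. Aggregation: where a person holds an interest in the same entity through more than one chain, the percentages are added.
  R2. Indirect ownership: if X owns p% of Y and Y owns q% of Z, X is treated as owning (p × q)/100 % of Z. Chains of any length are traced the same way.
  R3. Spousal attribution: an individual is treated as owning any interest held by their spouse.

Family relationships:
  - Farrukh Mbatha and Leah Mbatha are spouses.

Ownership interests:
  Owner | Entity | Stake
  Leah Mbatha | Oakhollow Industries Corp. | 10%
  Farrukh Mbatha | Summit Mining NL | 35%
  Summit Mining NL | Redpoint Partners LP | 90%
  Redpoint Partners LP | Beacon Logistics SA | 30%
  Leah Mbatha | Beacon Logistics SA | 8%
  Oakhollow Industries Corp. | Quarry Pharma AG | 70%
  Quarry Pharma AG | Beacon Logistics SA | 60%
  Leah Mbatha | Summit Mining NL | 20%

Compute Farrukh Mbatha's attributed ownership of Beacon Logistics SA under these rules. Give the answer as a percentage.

By spousal attribution (R3), Farrukh Mbatha is treated as also owning Leah Mbatha's interest in Summit Mining NL, giving 35% + 20% = 55%.
By spousal attribution (R3), Farrukh Mbatha is treated as owning Leah Mbatha's 10% interest in Oakhollow Industries Corp.
By spousal attribution (R3), Farrukh Mbatha is treated as owning Leah Mbatha's 8% interest in Beacon Logistics SA.
Chain via Summit Mining NL → Redpoint Partners LP (R2): 55% × 90% × 30% = 14.85% of Beacon Logistics SA.
Chain via Oakhollow Industries Corp. → Quarry Pharma AG (R2): 10% × 70% × 60% = 4.2% of Beacon Logistics SA.
Direct interest in Beacon Logistics SA: 8%.
Aggregating (R1): 14.85% + 4.2% + 8% = 27.05%.

27.05%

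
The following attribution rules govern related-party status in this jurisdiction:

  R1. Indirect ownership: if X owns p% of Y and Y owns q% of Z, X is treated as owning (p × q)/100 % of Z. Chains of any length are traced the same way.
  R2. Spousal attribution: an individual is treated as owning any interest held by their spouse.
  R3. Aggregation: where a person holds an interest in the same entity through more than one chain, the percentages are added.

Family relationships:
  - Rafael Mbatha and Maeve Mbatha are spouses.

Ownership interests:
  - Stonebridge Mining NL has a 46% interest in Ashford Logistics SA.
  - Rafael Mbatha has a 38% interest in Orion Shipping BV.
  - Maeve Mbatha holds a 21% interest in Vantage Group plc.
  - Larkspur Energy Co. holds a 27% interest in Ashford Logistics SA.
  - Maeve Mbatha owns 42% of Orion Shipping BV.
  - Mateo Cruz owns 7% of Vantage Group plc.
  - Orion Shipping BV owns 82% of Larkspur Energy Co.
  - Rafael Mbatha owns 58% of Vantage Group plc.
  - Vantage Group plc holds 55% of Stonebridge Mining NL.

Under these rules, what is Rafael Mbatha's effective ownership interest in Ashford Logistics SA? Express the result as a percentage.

By spousal attribution (R2), Rafael Mbatha is treated as also owning Maeve Mbatha's interest in Orion Shipping BV, giving 38% + 42% = 80%.
By spousal attribution (R2), Rafael Mbatha is treated as also owning Maeve Mbatha's interest in Vantage Group plc, giving 58% + 21% = 79%.
Chain via Orion Shipping BV → Larkspur Energy Co. (R1): 80% × 82% × 27% = 17.712% of Ashford Logistics SA.
Chain via Vantage Group plc → Stonebridge Mining NL (R1): 79% × 55% × 46% = 19.987% of Ashford Logistics SA.
Aggregating (R3): 17.712% + 19.987% = 37.699%.

37.699%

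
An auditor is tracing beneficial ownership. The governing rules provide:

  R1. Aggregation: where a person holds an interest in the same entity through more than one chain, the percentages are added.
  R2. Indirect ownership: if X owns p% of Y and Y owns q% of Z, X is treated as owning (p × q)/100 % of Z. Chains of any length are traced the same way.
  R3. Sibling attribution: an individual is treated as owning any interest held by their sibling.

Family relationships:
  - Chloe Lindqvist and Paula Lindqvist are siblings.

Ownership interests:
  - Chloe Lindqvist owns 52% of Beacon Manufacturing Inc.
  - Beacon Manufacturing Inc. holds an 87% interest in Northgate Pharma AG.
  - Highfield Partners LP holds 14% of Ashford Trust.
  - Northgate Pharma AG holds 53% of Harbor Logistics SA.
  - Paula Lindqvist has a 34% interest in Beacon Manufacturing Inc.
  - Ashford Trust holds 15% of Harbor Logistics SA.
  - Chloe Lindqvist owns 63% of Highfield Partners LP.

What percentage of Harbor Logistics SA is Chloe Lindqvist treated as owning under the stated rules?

By sibling attribution (R3), Chloe Lindqvist is treated as also owning Paula Lindqvist's interest in Beacon Manufacturing Inc, giving 52% + 34% = 86%.
Chain via Highfield Partners LP → Ashford Trust (R2): 63% × 14% × 15% = 1.323% of Harbor Logistics SA.
Chain via Beacon Manufacturing Inc. → Northgate Pharma AG (R2): 86% × 87% × 53% = 39.6546% of Harbor Logistics SA.
Aggregating (R1): 1.323% + 39.6546% = 40.9776%.

40.9776%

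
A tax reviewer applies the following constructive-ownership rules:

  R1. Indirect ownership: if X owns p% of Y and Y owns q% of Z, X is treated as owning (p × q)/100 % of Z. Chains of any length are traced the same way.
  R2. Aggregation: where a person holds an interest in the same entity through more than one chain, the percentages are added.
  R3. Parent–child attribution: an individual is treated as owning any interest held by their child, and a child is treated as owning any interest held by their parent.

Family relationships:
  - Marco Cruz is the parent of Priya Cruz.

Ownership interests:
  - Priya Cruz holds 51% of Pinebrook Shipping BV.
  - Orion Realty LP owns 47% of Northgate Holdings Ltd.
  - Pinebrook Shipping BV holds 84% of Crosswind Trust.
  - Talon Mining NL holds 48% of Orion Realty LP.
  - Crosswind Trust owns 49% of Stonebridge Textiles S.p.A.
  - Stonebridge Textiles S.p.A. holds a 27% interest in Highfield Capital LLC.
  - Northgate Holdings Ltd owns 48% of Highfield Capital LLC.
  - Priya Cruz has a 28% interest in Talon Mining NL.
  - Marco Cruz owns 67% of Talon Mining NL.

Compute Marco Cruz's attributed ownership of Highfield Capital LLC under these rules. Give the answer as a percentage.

By parent–child attribution (R3), Marco Cruz is treated as also owning Priya Cruz's interest in Talon Mining NL, giving 67% + 28% = 95%.
By parent–child attribution (R3), Marco Cruz is treated as owning Priya Cruz's 51% interest in Pinebrook Shipping BV.
Chain via Talon Mining NL → Orion Realty LP → Northgate Holdings Ltd (R1): 95% × 48% × 47% × 48% = 10.28736% of Highfield Capital LLC.
Chain via Pinebrook Shipping BV → Crosswind Trust → Stonebridge Textiles S.p.A. (R1): 51% × 84% × 49% × 27% = 5.667732% of Highfield Capital LLC.
Aggregating (R2): 10.28736% + 5.667732% = 15.955092%.

15.955092%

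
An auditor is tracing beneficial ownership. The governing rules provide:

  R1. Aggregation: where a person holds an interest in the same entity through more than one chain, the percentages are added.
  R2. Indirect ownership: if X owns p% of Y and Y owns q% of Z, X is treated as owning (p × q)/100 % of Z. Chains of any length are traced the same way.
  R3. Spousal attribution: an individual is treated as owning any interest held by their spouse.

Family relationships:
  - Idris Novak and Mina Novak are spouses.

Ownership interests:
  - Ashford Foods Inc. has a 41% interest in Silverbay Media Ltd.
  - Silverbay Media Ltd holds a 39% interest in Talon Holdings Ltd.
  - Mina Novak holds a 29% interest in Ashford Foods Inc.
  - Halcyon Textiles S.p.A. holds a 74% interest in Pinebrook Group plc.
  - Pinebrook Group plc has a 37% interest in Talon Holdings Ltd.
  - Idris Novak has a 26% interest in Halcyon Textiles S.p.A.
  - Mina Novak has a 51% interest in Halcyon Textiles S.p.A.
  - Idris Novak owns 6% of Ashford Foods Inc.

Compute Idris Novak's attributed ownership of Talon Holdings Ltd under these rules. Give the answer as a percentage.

By spousal attribution (R3), Idris Novak is treated as also owning Mina Novak's interest in Halcyon Textiles S.p.A, giving 26% + 51% = 77%.
By spousal attribution (R3), Idris Novak is treated as also owning Mina Novak's interest in Ashford Foods Inc, giving 6% + 29% = 35%.
Chain via Halcyon Textiles S.p.A. → Pinebrook Group plc (R2): 77% × 74% × 37% = 21.0826% of Talon Holdings Ltd.
Chain via Ashford Foods Inc. → Silverbay Media Ltd (R2): 35% × 41% × 39% = 5.5965% of Talon Holdings Ltd.
Aggregating (R1): 21.0826% + 5.5965% = 26.6791%.

26.6791%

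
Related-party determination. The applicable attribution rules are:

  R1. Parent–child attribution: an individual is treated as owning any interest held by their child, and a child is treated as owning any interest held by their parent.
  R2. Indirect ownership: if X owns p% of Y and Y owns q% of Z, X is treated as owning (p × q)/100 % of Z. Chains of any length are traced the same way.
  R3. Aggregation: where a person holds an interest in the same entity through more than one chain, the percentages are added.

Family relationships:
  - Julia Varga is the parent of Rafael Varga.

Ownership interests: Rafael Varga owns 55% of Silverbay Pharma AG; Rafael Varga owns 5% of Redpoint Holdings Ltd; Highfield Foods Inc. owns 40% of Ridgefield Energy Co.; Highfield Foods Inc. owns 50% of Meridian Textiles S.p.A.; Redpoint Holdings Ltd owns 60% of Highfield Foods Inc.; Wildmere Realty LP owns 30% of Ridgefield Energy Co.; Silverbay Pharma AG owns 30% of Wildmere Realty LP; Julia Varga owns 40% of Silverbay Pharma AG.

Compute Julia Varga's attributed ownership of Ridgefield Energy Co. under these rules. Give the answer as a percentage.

9.75%

By parent–child attribution (R1), Julia Varga is treated as also owning Rafael Varga's interest in Silverbay Pharma AG, giving 40% + 55% = 95%.
By parent–child attribution (R1), Julia Varga is treated as owning Rafael Varga's 5% interest in Redpoint Holdings Ltd.
Chain via Silverbay Pharma AG → Wildmere Realty LP (R2): 95% × 30% × 30% = 8.55% of Ridgefield Energy Co.
Chain via Redpoint Holdings Ltd → Highfield Foods Inc. (R2): 5% × 60% × 40% = 1.2% of Ridgefield Energy Co.
Aggregating (R3): 8.55% + 1.2% = 9.75%.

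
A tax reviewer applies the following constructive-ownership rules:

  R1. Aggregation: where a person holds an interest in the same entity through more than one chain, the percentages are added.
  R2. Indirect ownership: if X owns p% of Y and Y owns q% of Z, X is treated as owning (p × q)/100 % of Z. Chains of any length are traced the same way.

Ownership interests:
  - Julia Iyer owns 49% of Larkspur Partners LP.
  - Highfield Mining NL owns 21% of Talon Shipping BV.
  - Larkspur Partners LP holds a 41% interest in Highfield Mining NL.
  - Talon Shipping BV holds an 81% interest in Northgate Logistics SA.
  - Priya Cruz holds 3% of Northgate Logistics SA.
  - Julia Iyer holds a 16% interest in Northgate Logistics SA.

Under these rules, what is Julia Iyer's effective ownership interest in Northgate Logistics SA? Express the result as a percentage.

19.417309%

Chain via Larkspur Partners LP → Highfield Mining NL → Talon Shipping BV (R2): 49% × 41% × 21% × 81% = 3.417309% of Northgate Logistics SA.
Direct interest in Northgate Logistics SA: 16%.
Aggregating (R1): 3.417309% + 16% = 19.417309%.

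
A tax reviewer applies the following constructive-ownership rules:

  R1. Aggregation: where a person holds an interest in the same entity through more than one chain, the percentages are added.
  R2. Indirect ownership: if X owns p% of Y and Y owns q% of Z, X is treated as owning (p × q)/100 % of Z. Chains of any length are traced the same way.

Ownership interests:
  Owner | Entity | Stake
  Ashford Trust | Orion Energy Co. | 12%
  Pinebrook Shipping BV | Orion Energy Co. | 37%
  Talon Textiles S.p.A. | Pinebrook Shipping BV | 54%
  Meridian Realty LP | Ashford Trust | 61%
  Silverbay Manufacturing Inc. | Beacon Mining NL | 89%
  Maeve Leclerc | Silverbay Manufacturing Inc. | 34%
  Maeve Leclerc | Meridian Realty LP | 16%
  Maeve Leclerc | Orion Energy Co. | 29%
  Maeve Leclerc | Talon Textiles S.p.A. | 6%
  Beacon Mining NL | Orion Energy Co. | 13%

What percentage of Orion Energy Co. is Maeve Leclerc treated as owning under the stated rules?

Chain via Silverbay Manufacturing Inc. → Beacon Mining NL (R2): 34% × 89% × 13% = 3.9338% of Orion Energy Co.
Chain via Talon Textiles S.p.A. → Pinebrook Shipping BV (R2): 6% × 54% × 37% = 1.1988% of Orion Energy Co.
Chain via Meridian Realty LP → Ashford Trust (R2): 16% × 61% × 12% = 1.1712% of Orion Energy Co.
Direct interest in Orion Energy Co: 29%.
Aggregating (R1): 3.9338% + 1.1988% + 1.1712% + 29% = 35.3038%.

35.3038%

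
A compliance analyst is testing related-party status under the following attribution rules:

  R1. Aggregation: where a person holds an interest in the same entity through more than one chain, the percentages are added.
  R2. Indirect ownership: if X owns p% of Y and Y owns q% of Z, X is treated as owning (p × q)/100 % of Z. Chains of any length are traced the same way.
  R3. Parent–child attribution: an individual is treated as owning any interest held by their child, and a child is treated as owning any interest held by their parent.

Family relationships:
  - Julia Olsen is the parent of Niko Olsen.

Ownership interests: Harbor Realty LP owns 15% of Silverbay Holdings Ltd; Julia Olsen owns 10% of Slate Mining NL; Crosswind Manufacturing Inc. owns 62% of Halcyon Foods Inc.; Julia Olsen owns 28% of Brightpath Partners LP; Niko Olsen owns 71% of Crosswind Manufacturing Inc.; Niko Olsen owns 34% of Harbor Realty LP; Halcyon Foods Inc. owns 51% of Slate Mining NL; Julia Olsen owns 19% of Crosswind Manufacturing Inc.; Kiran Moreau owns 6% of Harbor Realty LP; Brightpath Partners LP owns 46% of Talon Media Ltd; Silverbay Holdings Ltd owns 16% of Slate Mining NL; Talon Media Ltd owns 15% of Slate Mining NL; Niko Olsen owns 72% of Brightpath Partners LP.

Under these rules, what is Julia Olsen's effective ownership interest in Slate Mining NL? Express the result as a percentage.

By parent–child attribution (R3), Julia Olsen is treated as also owning Niko Olsen's interest in Crosswind Manufacturing Inc, giving 19% + 71% = 90%.
By parent–child attribution (R3), Julia Olsen is treated as also owning Niko Olsen's interest in Brightpath Partners LP, giving 28% + 72% = 100%.
By parent–child attribution (R3), Julia Olsen is treated as owning Niko Olsen's 34% interest in Harbor Realty LP.
Chain via Crosswind Manufacturing Inc. → Halcyon Foods Inc. (R2): 90% × 62% × 51% = 28.458% of Slate Mining NL.
Chain via Brightpath Partners LP → Talon Media Ltd (R2): 100% × 46% × 15% = 6.9% of Slate Mining NL.
Direct interest in Slate Mining NL: 10%.
Chain via Harbor Realty LP → Silverbay Holdings Ltd (R2): 34% × 15% × 16% = 0.816% of Slate Mining NL.
Aggregating (R1): 28.458% + 6.9% + 10% + 0.816% = 46.174%.

46.174%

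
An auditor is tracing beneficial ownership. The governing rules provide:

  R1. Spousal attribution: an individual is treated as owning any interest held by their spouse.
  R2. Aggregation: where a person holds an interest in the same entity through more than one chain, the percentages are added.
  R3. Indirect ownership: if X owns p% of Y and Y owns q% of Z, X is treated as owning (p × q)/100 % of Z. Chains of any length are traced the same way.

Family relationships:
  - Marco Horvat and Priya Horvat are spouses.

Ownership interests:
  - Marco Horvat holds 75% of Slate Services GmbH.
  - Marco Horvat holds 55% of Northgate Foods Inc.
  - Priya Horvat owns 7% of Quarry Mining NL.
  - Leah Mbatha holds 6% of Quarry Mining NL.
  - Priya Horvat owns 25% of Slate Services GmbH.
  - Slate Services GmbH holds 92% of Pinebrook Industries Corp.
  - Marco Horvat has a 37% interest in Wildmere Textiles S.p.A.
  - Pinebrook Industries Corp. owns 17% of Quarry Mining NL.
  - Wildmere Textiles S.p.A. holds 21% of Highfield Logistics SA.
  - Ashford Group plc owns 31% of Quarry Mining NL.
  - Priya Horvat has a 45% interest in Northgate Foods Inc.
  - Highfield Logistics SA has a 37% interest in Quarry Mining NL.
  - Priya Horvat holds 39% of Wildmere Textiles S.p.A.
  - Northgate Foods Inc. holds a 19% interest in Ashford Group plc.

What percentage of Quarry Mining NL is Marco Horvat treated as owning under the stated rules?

By spousal attribution (R1), Marco Horvat is treated as also owning Priya Horvat's interest in Northgate Foods Inc, giving 55% + 45% = 100%.
By spousal attribution (R1), Marco Horvat is treated as also owning Priya Horvat's interest in Wildmere Textiles S.p.A, giving 37% + 39% = 76%.
By spousal attribution (R1), Marco Horvat is treated as also owning Priya Horvat's interest in Slate Services GmbH, giving 75% + 25% = 100%.
By spousal attribution (R1), Marco Horvat is treated as owning Priya Horvat's 7% interest in Quarry Mining NL.
Chain via Northgate Foods Inc. → Ashford Group plc (R3): 100% × 19% × 31% = 5.89% of Quarry Mining NL.
Chain via Wildmere Textiles S.p.A. → Highfield Logistics SA (R3): 76% × 21% × 37% = 5.9052% of Quarry Mining NL.
Chain via Slate Services GmbH → Pinebrook Industries Corp. (R3): 100% × 92% × 17% = 15.64% of Quarry Mining NL.
Direct interest in Quarry Mining NL: 7%.
Aggregating (R2): 5.89% + 5.9052% + 15.64% + 7% = 34.4352%.

34.4352%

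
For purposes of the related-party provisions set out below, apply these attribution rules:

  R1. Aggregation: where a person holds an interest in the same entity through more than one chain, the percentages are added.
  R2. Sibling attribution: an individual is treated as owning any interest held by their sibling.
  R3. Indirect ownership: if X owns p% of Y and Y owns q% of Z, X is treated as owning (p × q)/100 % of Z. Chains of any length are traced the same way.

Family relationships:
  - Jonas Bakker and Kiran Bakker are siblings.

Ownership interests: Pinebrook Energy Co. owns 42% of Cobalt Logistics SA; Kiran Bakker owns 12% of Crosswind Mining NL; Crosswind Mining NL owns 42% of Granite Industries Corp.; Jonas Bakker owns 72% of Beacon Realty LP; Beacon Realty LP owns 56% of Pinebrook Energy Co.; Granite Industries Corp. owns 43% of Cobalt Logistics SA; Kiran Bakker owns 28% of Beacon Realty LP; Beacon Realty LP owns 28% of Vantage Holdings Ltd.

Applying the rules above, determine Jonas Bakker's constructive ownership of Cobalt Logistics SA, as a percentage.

25.6872%

By sibling attribution (R2), Jonas Bakker is treated as also owning Kiran Bakker's interest in Beacon Realty LP, giving 72% + 28% = 100%.
By sibling attribution (R2), Jonas Bakker is treated as owning Kiran Bakker's 12% interest in Crosswind Mining NL.
Chain via Beacon Realty LP → Pinebrook Energy Co. (R3): 100% × 56% × 42% = 23.52% of Cobalt Logistics SA.
Chain via Crosswind Mining NL → Granite Industries Corp. (R3): 12% × 42% × 43% = 2.1672% of Cobalt Logistics SA.
Aggregating (R1): 23.52% + 2.1672% = 25.6872%.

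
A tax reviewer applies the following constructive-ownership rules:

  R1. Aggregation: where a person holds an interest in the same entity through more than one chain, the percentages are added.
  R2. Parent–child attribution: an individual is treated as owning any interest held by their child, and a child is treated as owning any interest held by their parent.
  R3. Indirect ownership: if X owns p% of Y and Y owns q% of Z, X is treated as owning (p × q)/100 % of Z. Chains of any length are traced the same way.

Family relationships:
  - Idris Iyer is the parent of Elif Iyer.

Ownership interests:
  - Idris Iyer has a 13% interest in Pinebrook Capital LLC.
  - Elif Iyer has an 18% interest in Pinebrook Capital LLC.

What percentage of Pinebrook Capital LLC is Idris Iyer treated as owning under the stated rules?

By parent–child attribution (R2), Idris Iyer is treated as also owning Elif Iyer's interest in Pinebrook Capital LLC, giving 13% + 18% = 31%.
Direct interest in Pinebrook Capital LLC: 31%.

31%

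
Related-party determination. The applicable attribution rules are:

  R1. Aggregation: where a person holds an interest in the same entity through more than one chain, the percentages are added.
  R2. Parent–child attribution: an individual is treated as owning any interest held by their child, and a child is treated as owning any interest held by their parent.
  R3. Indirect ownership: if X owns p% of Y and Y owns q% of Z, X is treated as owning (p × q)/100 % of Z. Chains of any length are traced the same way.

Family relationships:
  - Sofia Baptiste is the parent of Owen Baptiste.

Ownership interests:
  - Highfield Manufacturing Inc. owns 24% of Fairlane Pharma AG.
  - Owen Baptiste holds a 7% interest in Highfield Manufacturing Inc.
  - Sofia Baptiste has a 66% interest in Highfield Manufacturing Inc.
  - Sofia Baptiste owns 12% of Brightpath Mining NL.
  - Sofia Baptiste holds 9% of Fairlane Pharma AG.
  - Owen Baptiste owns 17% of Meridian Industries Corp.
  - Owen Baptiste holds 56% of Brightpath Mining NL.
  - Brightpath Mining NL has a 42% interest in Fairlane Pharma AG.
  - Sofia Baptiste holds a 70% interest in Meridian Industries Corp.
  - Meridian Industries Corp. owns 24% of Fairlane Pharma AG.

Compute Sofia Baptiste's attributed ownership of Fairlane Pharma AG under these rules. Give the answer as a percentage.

By parent–child attribution (R2), Sofia Baptiste is treated as also owning Owen Baptiste's interest in Brightpath Mining NL, giving 12% + 56% = 68%.
By parent–child attribution (R2), Sofia Baptiste is treated as also owning Owen Baptiste's interest in Meridian Industries Corp, giving 70% + 17% = 87%.
By parent–child attribution (R2), Sofia Baptiste is treated as also owning Owen Baptiste's interest in Highfield Manufacturing Inc, giving 66% + 7% = 73%.
Chain via Brightpath Mining NL (R3): 68% × 42% = 28.56% of Fairlane Pharma AG.
Chain via Meridian Industries Corp. (R3): 87% × 24% = 20.88% of Fairlane Pharma AG.
Chain via Highfield Manufacturing Inc. (R3): 73% × 24% = 17.52% of Fairlane Pharma AG.
Direct interest in Fairlane Pharma AG: 9%.
Aggregating (R1): 28.56% + 20.88% + 17.52% + 9% = 75.96%.

75.96%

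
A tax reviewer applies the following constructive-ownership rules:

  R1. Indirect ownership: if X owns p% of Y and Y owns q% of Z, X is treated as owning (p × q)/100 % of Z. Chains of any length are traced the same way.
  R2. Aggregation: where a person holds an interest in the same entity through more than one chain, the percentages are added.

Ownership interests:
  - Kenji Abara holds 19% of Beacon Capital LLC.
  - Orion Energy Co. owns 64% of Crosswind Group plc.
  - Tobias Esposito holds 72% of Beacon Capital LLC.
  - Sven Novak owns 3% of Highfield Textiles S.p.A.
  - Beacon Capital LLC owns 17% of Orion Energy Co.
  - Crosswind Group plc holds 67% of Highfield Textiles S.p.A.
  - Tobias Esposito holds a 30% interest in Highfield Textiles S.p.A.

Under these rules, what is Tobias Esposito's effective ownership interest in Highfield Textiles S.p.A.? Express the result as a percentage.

35.248512%

Chain via Beacon Capital LLC → Orion Energy Co. → Crosswind Group plc (R1): 72% × 17% × 64% × 67% = 5.248512% of Highfield Textiles S.p.A.
Direct interest in Highfield Textiles S.p.A: 30%.
Aggregating (R2): 5.248512% + 30% = 35.248512%.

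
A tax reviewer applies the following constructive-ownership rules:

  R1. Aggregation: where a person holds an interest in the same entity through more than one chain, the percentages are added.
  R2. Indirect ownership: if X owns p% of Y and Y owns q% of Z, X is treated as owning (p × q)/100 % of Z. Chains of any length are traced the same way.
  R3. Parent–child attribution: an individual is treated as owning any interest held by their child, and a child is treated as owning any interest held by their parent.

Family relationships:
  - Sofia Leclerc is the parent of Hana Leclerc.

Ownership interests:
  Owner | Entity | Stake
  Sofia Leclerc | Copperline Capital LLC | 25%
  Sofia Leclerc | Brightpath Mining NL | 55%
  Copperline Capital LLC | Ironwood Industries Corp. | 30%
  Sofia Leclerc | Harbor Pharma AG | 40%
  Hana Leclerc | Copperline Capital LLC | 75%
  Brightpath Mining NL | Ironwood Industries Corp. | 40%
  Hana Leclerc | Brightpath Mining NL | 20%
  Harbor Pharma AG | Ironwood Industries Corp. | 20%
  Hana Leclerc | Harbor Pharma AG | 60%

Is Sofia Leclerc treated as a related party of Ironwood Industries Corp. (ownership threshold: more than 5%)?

Yes

By parent–child attribution (R3), Sofia Leclerc is treated as also owning Hana Leclerc's interest in Brightpath Mining NL, giving 55% + 20% = 75%.
By parent–child attribution (R3), Sofia Leclerc is treated as also owning Hana Leclerc's interest in Harbor Pharma AG, giving 40% + 60% = 100%.
By parent–child attribution (R3), Sofia Leclerc is treated as also owning Hana Leclerc's interest in Copperline Capital LLC, giving 25% + 75% = 100%.
Chain via Brightpath Mining NL (R2): 75% × 40% = 30% of Ironwood Industries Corp.
Chain via Harbor Pharma AG (R2): 100% × 20% = 20% of Ironwood Industries Corp.
Chain via Copperline Capital LLC (R2): 100% × 30% = 30% of Ironwood Industries Corp.
Aggregating (R1): 30% + 20% + 30% = 80%.
80% exceeds the 5% threshold, so Sofia is a related party to Ironwood Industries Corp.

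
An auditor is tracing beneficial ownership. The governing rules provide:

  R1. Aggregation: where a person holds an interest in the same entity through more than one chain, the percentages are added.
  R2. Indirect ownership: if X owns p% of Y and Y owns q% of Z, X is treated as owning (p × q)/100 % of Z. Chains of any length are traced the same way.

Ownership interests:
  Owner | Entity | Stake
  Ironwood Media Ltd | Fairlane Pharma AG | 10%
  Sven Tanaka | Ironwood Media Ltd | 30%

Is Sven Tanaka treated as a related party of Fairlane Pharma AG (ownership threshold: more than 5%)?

Chain via Ironwood Media Ltd (R2): 30% × 10% = 3% of Fairlane Pharma AG.
3% does not exceed the 5% threshold, so Sven is not a related party to Fairlane Pharma AG.

No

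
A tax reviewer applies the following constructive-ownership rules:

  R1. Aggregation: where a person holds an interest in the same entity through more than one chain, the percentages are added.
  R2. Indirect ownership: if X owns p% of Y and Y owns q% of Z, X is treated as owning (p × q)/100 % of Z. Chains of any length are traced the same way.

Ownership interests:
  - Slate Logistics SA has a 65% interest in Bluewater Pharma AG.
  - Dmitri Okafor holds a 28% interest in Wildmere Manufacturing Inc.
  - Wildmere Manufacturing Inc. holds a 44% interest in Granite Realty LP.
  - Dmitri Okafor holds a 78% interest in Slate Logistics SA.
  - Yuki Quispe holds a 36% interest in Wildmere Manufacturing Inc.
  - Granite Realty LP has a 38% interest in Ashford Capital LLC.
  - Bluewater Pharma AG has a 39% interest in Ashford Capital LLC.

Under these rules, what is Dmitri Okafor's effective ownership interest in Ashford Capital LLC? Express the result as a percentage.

24.4546%

Chain via Slate Logistics SA → Bluewater Pharma AG (R2): 78% × 65% × 39% = 19.773% of Ashford Capital LLC.
Chain via Wildmere Manufacturing Inc. → Granite Realty LP (R2): 28% × 44% × 38% = 4.6816% of Ashford Capital LLC.
Aggregating (R1): 19.773% + 4.6816% = 24.4546%.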